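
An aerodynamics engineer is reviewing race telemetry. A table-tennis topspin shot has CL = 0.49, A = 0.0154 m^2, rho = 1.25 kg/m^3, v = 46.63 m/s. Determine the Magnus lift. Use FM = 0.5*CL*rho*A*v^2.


FM = 0.5 * CL * rho * A * v^2
FM = 0.5 * 0.49 * 1.25 * 0.0154 * 46.63^2
v^2 = 2174.3569
FM = 0.5 * 0.49 * 1.25 * 0.0154 * 2174.3569 = 10.2548 N

10.2548 N


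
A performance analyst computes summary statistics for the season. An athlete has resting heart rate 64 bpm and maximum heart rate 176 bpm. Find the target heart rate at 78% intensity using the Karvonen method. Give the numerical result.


Target = HRrest + pct*(HRmax - HRrest)
Heart rate reserve = HRmax - HRrest = 176 - 64 = 112 bpm
Fraction = 78% = 0.78
Target = 64 + 0.78 * 112
Target = 64 + 87.36 = 151.36 bpm

151.36 bpm


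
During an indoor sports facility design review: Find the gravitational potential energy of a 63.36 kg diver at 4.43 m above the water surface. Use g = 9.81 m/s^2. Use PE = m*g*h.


PE = m * g * h
PE = 63.36 * 9.81 * 4.43
PE = 621.5616 * 4.43 = 2753.5179 J

2753.5179 J


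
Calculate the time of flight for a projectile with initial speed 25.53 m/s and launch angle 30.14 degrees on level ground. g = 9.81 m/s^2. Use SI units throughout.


T = 2*v*sin(theta)/g
sin(theta) = sin(30.14 deg) = 0.5021
T = 2*25.53*0.5021 / 9.81
T = 25.638 / 9.81 = 2.6135 s

2.6135 s


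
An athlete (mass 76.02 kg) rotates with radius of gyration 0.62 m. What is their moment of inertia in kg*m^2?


I = m * k^2
I = 76.02 * 0.62^2
I = 76.02 * 0.3844 = 29.2221 kg*m^2

29.2221 kg*m^2


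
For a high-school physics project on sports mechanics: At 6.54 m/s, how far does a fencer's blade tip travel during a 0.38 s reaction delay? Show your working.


d = v * t
d = 6.54 * 0.38
d = 2.4852 m

2.4852 m


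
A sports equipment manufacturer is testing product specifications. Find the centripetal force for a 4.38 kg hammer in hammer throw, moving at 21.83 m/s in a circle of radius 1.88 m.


Fc = m * v^2 / r
v^2 = 21.83^2 = 476.5489
Fc = 4.38 * 476.5489 / 1.88
Fc = 2087.2842 / 1.88 = 1110.2575 N

1110.2575 N


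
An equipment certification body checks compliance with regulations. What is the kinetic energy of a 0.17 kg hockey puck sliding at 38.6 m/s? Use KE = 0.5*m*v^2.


KE = 0.5 * m * v^2
KE = 0.5 * 0.17 * 38.6^2
KE = 0.5 * 0.17 * 1489.96 = 126.6466 J

126.6466 J


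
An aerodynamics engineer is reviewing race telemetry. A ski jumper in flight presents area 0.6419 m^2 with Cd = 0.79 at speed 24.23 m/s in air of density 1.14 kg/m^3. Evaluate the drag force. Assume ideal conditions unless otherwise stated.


Fd = 0.5 * Cd * rho * A * v^2
Fd = 0.5 * 0.79 * 1.14 * 0.6419 * 24.23^2
v^2 = 587.0929
Fd = 0.5 * 0.79 * 1.14 * 0.6419 * 587.0929 = 169.6978 N

169.6978 N


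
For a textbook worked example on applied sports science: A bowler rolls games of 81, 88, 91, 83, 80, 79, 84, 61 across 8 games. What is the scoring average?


Average = sum / n
Sum = 647
Average = 647 / 8 = 80.875

80.875


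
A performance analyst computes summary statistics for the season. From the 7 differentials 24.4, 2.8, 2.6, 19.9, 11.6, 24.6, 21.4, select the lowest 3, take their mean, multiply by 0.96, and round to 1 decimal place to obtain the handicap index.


All differentials: 24.4, 2.8, 2.6, 19.9, 11.6, 24.6, 21.4
Sorted: 2.6, 2.8, 11.6, 19.9, 21.4, 24.4, 24.6
Best 3: 2.6, 2.8, 11.6
Average of best = 17 / 3 = 5.6667
Raw index = 5.6667 * 0.96 = 5.44
Handicap index = round(5.44, 1) = 5.4

5.4


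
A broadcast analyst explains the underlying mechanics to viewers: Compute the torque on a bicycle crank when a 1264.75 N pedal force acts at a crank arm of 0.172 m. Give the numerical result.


tau = F * d
tau = 1264.75 * 0.172
tau = 217.537 N*m

217.537 N*m


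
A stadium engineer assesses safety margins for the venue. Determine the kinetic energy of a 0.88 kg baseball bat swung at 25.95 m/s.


KE = 0.5 * m * v^2
KE = 0.5 * 0.88 * 25.95^2
KE = 0.5 * 0.88 * 673.4025 = 296.2971 J

296.2971 J


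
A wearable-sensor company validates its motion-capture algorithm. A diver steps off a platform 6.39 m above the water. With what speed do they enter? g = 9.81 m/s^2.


v = sqrt(2 * g * h)
v = sqrt(2 * 9.81 * 6.39)
v = sqrt(125.3718) = 11.197 m/s

11.197 m/s


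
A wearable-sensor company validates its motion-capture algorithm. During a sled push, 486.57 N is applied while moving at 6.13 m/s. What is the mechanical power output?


P = F * v
P = 486.57 * 6.13
P = 2982.6741 W

2982.6741 W


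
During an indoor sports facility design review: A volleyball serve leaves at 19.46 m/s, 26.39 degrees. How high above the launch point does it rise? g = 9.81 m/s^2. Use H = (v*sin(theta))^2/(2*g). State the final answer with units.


H = (v*sin(theta))^2 / (2*g)
vy = v*sin(theta) = 19.46 * sin(26.39 deg) = 8.6496 m/s
H = vy^2 / (2*g) = 74.8149 / (2*9.81)
H = 74.8149 / 19.62 = 3.8132 m

3.8132 m


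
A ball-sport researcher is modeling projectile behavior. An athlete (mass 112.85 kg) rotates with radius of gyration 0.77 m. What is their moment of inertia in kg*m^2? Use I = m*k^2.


I = m * k^2
I = 112.85 * 0.77^2
I = 112.85 * 0.5929 = 66.9088 kg*m^2

66.9088 kg*m^2


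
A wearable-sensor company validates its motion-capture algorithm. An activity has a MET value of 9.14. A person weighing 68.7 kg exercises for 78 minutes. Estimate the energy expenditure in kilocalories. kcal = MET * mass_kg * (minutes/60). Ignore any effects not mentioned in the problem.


kcal = MET * mass * time_hr
Convert time: 78 min = 1.3 hr
kcal = 9.14 * 68.7 * 1.3
kcal = 816.2934 kcal

816.2934 kcal


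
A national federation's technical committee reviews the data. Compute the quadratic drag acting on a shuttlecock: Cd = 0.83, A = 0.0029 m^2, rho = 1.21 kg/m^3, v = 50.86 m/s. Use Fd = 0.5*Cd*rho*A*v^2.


Fd = 0.5 * Cd * rho * A * v^2
Fd = 0.5 * 0.83 * 1.21 * 0.0029 * 50.86^2
v^2 = 2586.7396
Fd = 0.5 * 0.83 * 1.21 * 0.0029 * 2586.7396 = 3.7669 N

3.7669 N


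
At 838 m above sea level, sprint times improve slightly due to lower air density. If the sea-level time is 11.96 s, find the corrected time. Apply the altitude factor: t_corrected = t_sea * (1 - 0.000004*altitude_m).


Correction factor = 1 - 0.000004 * 838 = 0.996648
t_corrected = t_sea * factor = 11.96 * 0.996648
t_corrected = 11.9199 s

11.9199 s


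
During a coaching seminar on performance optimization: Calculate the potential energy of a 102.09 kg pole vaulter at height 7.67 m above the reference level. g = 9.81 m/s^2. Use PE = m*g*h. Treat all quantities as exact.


PE = m * g * h
PE = 102.09 * 9.81 * 7.67
PE = 1001.5029 * 7.67 = 7681.5272 J

7681.5272 J


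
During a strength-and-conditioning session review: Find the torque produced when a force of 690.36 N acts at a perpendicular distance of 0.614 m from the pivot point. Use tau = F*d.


tau = F * d
tau = 690.36 * 0.614
tau = 423.881 N*m

423.881 N*m


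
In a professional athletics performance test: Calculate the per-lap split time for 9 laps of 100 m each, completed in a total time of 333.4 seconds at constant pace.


Split time = total_time / n_laps = 333.4 / 9
Split time = 37.0444 s per lap

37.0444 s


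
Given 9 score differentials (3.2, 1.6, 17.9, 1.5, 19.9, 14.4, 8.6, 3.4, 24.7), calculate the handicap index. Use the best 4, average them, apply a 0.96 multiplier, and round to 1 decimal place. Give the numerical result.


All differentials: 3.2, 1.6, 17.9, 1.5, 19.9, 14.4, 8.6, 3.4, 24.7
Sorted: 1.5, 1.6, 3.2, 3.4, 8.6, 14.4, 17.9, 19.9, 24.7
Best 4: 1.5, 1.6, 3.2, 3.4
Average of best = 9.7 / 4 = 2.425
Raw index = 2.425 * 0.96 = 2.328
Handicap index = round(2.328, 1) = 2.3

2.3


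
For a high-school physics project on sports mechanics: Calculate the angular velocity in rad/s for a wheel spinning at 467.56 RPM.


omega = RPM * 2 * pi / 60
omega = 467.56 * 2 * 3.14159 / 60
omega = 2937.7661 / 60 = 48.9628 rad/s

48.9628 rad/s


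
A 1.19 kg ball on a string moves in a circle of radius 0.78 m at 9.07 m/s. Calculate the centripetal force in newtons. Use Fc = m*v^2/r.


Fc = m * v^2 / r
v^2 = 9.07^2 = 82.2649
Fc = 1.19 * 82.2649 / 0.78
Fc = 97.8952 / 0.78 = 125.5067 N

125.5067 N


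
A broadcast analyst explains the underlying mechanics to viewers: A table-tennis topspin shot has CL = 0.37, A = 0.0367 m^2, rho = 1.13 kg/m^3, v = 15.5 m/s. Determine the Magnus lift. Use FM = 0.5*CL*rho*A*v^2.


FM = 0.5 * CL * rho * A * v^2
FM = 0.5 * 0.37 * 1.13 * 0.0367 * 15.5^2
v^2 = 240.25
FM = 0.5 * 0.37 * 1.13 * 0.0367 * 240.25 = 1.8432 N

1.8432 N


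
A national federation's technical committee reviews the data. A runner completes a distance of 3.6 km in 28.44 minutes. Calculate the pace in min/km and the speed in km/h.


Pace = time / distance = 28.44 min / 3.6 km = 7.9 min/km
Speed = distance / time_in_hours = 3.6 / 0.474 hr
Speed = 7.5949 km/h

7.9 min/km, 7.5949 km/h


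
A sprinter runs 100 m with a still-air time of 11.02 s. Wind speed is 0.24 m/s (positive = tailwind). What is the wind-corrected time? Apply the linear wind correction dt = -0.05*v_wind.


dt = -0.05 * v_wind = -0.05 * 0.24 = -0.012 s
t_corrected = t_still + dt = 11.02 + (-0.012)
t_corrected = 11.008 s

11.008 s


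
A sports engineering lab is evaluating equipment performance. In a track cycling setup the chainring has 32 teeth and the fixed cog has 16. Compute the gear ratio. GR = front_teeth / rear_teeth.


GR = front_teeth / rear_teeth
GR = 32 / 16
GR = 2

2


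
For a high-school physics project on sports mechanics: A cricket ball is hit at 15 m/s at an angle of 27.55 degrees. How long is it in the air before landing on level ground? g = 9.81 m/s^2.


T = 2*v*sin(theta)/g
sin(theta) = sin(27.55 deg) = 0.4625
T = 2*15*0.4625 / 9.81
T = 13.8757 / 9.81 = 1.4144 s

1.4144 s


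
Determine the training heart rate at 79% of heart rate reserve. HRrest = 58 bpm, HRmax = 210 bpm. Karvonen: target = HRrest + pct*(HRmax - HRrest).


Target = HRrest + pct*(HRmax - HRrest)
Heart rate reserve = HRmax - HRrest = 210 - 58 = 152 bpm
Fraction = 79% = 0.79
Target = 58 + 0.79 * 152
Target = 58 + 120.08 = 178.08 bpm

178.08 bpm


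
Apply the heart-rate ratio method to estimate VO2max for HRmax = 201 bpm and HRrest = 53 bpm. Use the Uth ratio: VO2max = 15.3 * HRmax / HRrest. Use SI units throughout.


VO2max = 15.3 * HRmax / HRrest
VO2max = 15.3 * 201 / 53
VO2max = 3075.3 / 53 = 58.0245 mL/kg/min

58.0245 mL/kg/min


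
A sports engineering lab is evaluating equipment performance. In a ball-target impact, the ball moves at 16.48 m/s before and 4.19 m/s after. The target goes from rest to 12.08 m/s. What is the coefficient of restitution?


e = (v2_after - v1_after) / (v1_before - v2_before)
Numerator = 12.08 - 4.19 = 7.89
Denominator = 16.48 - 0 = 16.48
e = 7.89 / 16.48 = 0.4788

0.4788


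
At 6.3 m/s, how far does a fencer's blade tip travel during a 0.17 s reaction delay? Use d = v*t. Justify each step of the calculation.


d = v * t
d = 6.3 * 0.17
d = 1.071 m

1.071 m


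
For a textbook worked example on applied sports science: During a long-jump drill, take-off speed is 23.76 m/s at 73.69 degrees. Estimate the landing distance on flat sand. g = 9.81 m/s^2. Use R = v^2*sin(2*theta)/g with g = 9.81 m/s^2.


R = v^2 * sin(2*theta) / g
Convert angle to radians: theta = 73.69 deg = 1.2861 rad
sin(2*theta) = sin(2.5723) = 0.5391
R = 23.76^2 * 0.5391 / 9.81
R = 564.5376 * 0.5391 / 9.81 = 31.0216 m

31.0216 m


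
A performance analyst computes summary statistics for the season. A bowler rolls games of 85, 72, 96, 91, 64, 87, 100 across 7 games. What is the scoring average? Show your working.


Average = sum / n
Sum = 595
Average = 595 / 7 = 85

85


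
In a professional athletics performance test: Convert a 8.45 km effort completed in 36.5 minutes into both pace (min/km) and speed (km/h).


Pace = time / distance = 36.5 min / 8.45 km = 4.3195 min/km
Speed = distance / time_in_hours = 8.45 / 0.6083 hr
Speed = 13.8904 km/h

4.3195 min/km, 13.8904 km/h


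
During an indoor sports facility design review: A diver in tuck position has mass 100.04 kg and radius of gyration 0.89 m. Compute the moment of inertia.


I = m * k^2
I = 100.04 * 0.89^2
I = 100.04 * 0.7921 = 79.2417 kg*m^2

79.2417 kg*m^2


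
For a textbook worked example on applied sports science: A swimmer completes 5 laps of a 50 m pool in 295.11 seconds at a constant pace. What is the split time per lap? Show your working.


Split time = total_time / n_laps = 295.11 / 5
Split time = 59.022 s per lap

59.022 s


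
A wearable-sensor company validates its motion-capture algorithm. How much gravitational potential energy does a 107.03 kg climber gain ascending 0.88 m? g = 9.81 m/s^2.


PE = m * g * h
PE = 107.03 * 9.81 * 0.88
PE = 1049.9643 * 0.88 = 923.9686 J

923.9686 J


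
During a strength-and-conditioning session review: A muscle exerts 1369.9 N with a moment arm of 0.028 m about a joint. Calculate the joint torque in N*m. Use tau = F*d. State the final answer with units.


tau = F * d
tau = 1369.9 * 0.028
tau = 38.3572 N*m

38.3572 N*m


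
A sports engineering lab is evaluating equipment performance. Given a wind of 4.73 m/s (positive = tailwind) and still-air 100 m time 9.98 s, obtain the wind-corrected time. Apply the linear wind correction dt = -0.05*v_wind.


dt = -0.05 * v_wind = -0.05 * 4.73 = -0.2365 s
t_corrected = t_still + dt = 9.98 + (-0.2365)
t_corrected = 9.7435 s

9.7435 s


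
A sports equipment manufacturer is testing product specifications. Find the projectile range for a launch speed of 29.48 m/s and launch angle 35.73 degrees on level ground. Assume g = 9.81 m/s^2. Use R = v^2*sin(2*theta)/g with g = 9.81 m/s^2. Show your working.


R = v^2 * sin(2*theta) / g
Convert angle to radians: theta = 35.73 deg = 0.6236 rad
sin(2*theta) = sin(1.2472) = 0.9481
R = 29.48^2 * 0.9481 / 9.81
R = 869.0704 * 0.9481 / 9.81 = 83.9926 m

83.9926 m


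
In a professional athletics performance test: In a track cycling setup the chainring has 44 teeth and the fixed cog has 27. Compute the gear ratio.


GR = front_teeth / rear_teeth
GR = 44 / 27
GR = 1.6296

1.6296


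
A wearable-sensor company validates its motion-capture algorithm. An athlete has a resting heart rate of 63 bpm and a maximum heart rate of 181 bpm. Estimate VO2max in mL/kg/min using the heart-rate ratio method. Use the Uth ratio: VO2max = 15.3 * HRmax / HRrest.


VO2max = 15.3 * HRmax / HRrest
VO2max = 15.3 * 181 / 63
VO2max = 2769.3 / 63 = 43.9571 mL/kg/min

43.9571 mL/kg/min


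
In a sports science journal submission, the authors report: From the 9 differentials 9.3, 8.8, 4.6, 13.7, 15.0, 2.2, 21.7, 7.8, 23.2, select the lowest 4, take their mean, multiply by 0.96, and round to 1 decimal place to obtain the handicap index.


All differentials: 9.3, 8.8, 4.6, 13.7, 15.0, 2.2, 21.7, 7.8, 23.2
Sorted: 2.2, 4.6, 7.8, 8.8, 9.3, 13.7, 15.0, 21.7, 23.2
Best 4: 2.2, 4.6, 7.8, 8.8
Average of best = 23.4 / 4 = 5.85
Raw index = 5.85 * 0.96 = 5.616
Handicap index = round(5.616, 1) = 5.6

5.6


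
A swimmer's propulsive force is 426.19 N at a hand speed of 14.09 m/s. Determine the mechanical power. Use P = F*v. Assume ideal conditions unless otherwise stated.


P = F * v
P = 426.19 * 14.09
P = 6005.0171 W

6005.0171 W


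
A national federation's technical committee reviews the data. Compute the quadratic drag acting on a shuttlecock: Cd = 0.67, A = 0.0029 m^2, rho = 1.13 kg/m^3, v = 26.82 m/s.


Fd = 0.5 * Cd * rho * A * v^2
Fd = 0.5 * 0.67 * 1.13 * 0.0029 * 26.82^2
v^2 = 719.3124
Fd = 0.5 * 0.67 * 1.13 * 0.0029 * 719.3124 = 0.7897 N

0.7897 N


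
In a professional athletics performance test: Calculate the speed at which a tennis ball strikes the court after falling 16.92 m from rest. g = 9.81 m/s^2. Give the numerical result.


v = sqrt(2 * g * h)
v = sqrt(2 * 9.81 * 16.92)
v = sqrt(331.9704) = 18.2201 m/s

18.2201 m/s


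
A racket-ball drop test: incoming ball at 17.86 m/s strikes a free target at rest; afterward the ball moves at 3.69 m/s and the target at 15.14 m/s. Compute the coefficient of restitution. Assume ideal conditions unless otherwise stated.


e = (v2_after - v1_after) / (v1_before - v2_before)
Numerator = 15.14 - 3.69 = 11.45
Denominator = 17.86 - 0 = 17.86
e = 11.45 / 17.86 = 0.6411

0.6411


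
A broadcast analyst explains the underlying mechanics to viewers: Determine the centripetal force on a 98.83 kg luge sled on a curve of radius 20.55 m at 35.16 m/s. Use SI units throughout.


Fc = m * v^2 / r
v^2 = 35.16^2 = 1236.2256
Fc = 98.83 * 1236.2256 / 20.55
Fc = 122176.176 / 20.55 = 5945.3127 N

5945.3127 N


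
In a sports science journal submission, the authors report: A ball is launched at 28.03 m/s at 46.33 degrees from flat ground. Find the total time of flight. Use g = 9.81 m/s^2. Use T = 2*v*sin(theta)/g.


T = 2*v*sin(theta)/g
sin(theta) = sin(46.33 deg) = 0.7233
T = 2*28.03*0.7233 / 9.81
T = 40.5498 / 9.81 = 4.1335 s

4.1335 s


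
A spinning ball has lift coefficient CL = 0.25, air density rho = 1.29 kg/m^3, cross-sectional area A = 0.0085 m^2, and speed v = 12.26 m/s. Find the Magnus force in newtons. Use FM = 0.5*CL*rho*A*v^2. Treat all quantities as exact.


FM = 0.5 * CL * rho * A * v^2
FM = 0.5 * 0.25 * 1.29 * 0.0085 * 12.26^2
v^2 = 150.3076
FM = 0.5 * 0.25 * 1.29 * 0.0085 * 150.3076 = 0.206 N

0.206 N


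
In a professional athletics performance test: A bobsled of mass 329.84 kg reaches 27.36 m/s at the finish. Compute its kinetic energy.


KE = 0.5 * m * v^2
KE = 0.5 * 329.84 * 27.36^2
KE = 0.5 * 329.84 * 748.5696 = 123454.0984 J

123454.0984 J


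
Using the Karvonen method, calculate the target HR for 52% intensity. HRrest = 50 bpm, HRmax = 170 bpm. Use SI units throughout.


Target = HRrest + pct*(HRmax - HRrest)
Heart rate reserve = HRmax - HRrest = 170 - 50 = 120 bpm
Fraction = 52% = 0.52
Target = 50 + 0.52 * 120
Target = 50 + 62.4 = 112.4 bpm

112.4 bpm


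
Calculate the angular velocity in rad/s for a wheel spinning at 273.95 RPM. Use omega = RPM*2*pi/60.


omega = RPM * 2 * pi / 60
omega = 273.95 * 2 * 3.14159 / 60
omega = 1721.2786 / 60 = 28.688 rad/s

28.688 rad/s


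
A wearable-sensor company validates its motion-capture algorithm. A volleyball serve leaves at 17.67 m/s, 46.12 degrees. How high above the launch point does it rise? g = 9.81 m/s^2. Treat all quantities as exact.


H = (v*sin(theta))^2 / (2*g)
vy = v*sin(theta) = 17.67 * sin(46.12 deg) = 12.7364 m/s
H = vy^2 / (2*g) = 162.2162 / (2*9.81)
H = 162.2162 / 19.62 = 8.2679 m

8.2679 m


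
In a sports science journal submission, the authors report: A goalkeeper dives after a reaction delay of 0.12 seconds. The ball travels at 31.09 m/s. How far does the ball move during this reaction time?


d = v * t
d = 31.09 * 0.12
d = 3.7308 m

3.7308 m


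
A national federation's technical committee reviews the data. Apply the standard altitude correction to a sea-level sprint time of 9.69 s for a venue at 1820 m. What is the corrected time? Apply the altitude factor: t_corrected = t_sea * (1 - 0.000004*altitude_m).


Correction factor = 1 - 0.000004 * 1820 = 0.99272
t_corrected = t_sea * factor = 9.69 * 0.99272
t_corrected = 9.6195 s

9.6195 s


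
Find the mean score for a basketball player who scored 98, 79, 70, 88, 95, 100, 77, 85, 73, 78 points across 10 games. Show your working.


Average = sum / n
Sum = 843
Average = 843 / 10 = 84.3

84.3


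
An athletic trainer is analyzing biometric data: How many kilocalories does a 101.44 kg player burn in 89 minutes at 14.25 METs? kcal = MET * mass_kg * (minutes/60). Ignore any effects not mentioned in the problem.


kcal = MET * mass * time_hr
Convert time: 89 min = 1.4833 hr
kcal = 14.25 * 101.44 * 1.4833
kcal = 2144.188 kcal

2144.188 kcal


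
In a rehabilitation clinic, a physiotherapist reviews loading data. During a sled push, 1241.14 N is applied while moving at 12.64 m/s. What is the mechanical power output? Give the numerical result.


P = F * v
P = 1241.14 * 12.64
P = 15688.0096 W

15688.0096 W


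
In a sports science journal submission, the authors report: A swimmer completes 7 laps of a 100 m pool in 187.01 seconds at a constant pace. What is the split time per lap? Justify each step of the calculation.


Split time = total_time / n_laps = 187.01 / 7
Split time = 26.7157 s per lap

26.7157 s


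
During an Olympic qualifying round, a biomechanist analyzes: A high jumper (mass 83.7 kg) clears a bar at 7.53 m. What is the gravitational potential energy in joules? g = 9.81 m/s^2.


PE = m * g * h
PE = 83.7 * 9.81 * 7.53
PE = 821.097 * 7.53 = 6182.8604 J

6182.8604 J


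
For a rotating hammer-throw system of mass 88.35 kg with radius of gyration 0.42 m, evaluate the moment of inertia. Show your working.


I = m * k^2
I = 88.35 * 0.42^2
I = 88.35 * 0.1764 = 15.5849 kg*m^2

15.5849 kg*m^2


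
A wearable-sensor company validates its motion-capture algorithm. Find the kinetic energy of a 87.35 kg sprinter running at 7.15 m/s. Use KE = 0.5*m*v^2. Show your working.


KE = 0.5 * m * v^2
KE = 0.5 * 87.35 * 7.15^2
KE = 0.5 * 87.35 * 51.1225 = 2232.7752 J

2232.7752 J


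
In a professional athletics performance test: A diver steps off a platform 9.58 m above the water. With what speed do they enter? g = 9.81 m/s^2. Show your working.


v = sqrt(2 * g * h)
v = sqrt(2 * 9.81 * 9.58)
v = sqrt(187.9596) = 13.7098 m/s

13.7098 m/s


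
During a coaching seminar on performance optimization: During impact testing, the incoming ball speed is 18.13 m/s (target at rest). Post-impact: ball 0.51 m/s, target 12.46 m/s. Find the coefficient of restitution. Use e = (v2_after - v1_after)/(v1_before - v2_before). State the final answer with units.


e = (v2_after - v1_after) / (v1_before - v2_before)
Numerator = 12.46 - 0.51 = 11.95
Denominator = 18.13 - 0 = 18.13
e = 11.95 / 18.13 = 0.6591

0.6591


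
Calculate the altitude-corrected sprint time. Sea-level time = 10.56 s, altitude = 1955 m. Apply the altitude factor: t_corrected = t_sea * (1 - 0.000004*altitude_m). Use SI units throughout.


Correction factor = 1 - 0.000004 * 1955 = 0.99218
t_corrected = t_sea * factor = 10.56 * 0.99218
t_corrected = 10.4774 s

10.4774 s


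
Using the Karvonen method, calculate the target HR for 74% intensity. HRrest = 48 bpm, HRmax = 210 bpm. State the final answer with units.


Target = HRrest + pct*(HRmax - HRrest)
Heart rate reserve = HRmax - HRrest = 210 - 48 = 162 bpm
Fraction = 74% = 0.74
Target = 48 + 0.74 * 162
Target = 48 + 119.88 = 167.88 bpm

167.88 bpm


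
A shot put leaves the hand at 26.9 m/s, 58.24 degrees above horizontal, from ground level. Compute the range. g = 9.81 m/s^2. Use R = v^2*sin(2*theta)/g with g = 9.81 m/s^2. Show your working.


R = v^2 * sin(2*theta) / g
Convert angle to radians: theta = 58.24 deg = 1.0165 rad
sin(2*theta) = sin(2.033) = 0.8951
R = 26.9^2 * 0.8951 / 9.81
R = 723.61 * 0.8951 / 9.81 = 66.0241 m

66.0241 m


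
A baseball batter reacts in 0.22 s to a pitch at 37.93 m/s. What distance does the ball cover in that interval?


d = v * t
d = 37.93 * 0.22
d = 8.3446 m

8.3446 m


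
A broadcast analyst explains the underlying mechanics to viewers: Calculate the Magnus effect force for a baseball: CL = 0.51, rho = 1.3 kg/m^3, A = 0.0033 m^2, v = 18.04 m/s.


FM = 0.5 * CL * rho * A * v^2
FM = 0.5 * 0.51 * 1.3 * 0.0033 * 18.04^2
v^2 = 325.4416
FM = 0.5 * 0.51 * 1.3 * 0.0033 * 325.4416 = 0.356 N

0.356 N


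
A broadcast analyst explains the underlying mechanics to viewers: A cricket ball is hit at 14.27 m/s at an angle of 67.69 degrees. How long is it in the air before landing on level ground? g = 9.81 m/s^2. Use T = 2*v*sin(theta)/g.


T = 2*v*sin(theta)/g
sin(theta) = sin(67.69 deg) = 0.9251
T = 2*14.27*0.9251 / 9.81
T = 26.4036 / 9.81 = 2.6915 s

2.6915 s


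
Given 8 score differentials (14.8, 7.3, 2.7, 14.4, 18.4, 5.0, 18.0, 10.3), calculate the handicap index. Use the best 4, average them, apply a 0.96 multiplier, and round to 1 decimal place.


All differentials: 14.8, 7.3, 2.7, 14.4, 18.4, 5.0, 18.0, 10.3
Sorted: 2.7, 5.0, 7.3, 10.3, 14.4, 14.8, 18.0, 18.4
Best 4: 2.7, 5.0, 7.3, 10.3
Average of best = 25.3 / 4 = 6.325
Raw index = 6.325 * 0.96 = 6.072
Handicap index = round(6.072, 1) = 6.1

6.1


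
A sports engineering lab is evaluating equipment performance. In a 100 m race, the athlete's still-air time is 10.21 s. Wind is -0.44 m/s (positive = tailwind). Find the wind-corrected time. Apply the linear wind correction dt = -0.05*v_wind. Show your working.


dt = -0.05 * v_wind = -0.05 * -0.44 = 0.022 s
t_corrected = t_still + dt = 10.21 + (0.022)
t_corrected = 10.232 s

10.232 s


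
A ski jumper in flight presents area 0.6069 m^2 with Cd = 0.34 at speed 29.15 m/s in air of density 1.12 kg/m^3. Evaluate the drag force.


Fd = 0.5 * Cd * rho * A * v^2
Fd = 0.5 * 0.34 * 1.12 * 0.6069 * 29.15^2
v^2 = 849.7225
Fd = 0.5 * 0.34 * 1.12 * 0.6069 * 849.7225 = 98.1886 N

98.1886 N


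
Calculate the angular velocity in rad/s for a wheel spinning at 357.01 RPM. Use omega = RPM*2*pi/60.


omega = RPM * 2 * pi / 60
omega = 357.01 * 2 * 3.14159 / 60
omega = 2243.16 / 60 = 37.386 rad/s

37.386 rad/s


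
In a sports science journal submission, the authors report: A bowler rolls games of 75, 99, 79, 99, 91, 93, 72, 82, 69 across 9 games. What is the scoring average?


Average = sum / n
Sum = 759
Average = 759 / 9 = 84.3333

84.3333


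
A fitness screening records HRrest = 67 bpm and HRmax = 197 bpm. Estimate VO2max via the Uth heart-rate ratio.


VO2max = 15.3 * HRmax / HRrest
VO2max = 15.3 * 197 / 67
VO2max = 3014.1 / 67 = 44.9866 mL/kg/min

44.9866 mL/kg/min


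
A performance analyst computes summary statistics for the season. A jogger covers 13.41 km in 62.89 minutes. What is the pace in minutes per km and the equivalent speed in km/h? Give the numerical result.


Pace = time / distance = 62.89 min / 13.41 km = 4.6898 min/km
Speed = distance / time_in_hours = 13.41 / 1.0482 hr
Speed = 12.7938 km/h

4.6898 min/km, 12.7938 km/h


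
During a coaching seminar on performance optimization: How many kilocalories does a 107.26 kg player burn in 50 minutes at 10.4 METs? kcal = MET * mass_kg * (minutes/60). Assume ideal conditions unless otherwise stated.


kcal = MET * mass * time_hr
Convert time: 50 min = 0.8333 hr
kcal = 10.4 * 107.26 * 0.8333
kcal = 929.5867 kcal

929.5867 kcal


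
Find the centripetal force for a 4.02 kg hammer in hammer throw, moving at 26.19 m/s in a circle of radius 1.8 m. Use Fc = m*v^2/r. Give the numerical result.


Fc = m * v^2 / r
v^2 = 26.19^2 = 685.9161
Fc = 4.02 * 685.9161 / 1.8
Fc = 2757.3827 / 1.8 = 1531.8793 N

1531.8793 N


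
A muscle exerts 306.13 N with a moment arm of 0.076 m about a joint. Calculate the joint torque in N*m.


tau = F * d
tau = 306.13 * 0.076
tau = 23.2659 N*m

23.2659 N*m


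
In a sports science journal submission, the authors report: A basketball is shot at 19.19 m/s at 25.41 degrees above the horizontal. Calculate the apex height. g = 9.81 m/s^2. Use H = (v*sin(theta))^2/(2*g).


H = (v*sin(theta))^2 / (2*g)
vy = v*sin(theta) = 19.19 * sin(25.41 deg) = 8.2343 m/s
H = vy^2 / (2*g) = 67.8035 / (2*9.81)
H = 67.8035 / 19.62 = 3.4558 m

3.4558 m


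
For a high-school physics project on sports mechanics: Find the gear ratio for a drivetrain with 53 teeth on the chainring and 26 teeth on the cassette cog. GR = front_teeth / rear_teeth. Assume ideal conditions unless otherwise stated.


GR = front_teeth / rear_teeth
GR = 53 / 26
GR = 2.0385

2.0385


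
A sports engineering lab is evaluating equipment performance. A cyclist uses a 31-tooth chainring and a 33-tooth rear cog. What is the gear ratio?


GR = front_teeth / rear_teeth
GR = 31 / 33
GR = 0.9394

0.9394


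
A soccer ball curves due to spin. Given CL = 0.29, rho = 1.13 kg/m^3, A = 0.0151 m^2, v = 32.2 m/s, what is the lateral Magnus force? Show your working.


FM = 0.5 * CL * rho * A * v^2
FM = 0.5 * 0.29 * 1.13 * 0.0151 * 32.2^2
v^2 = 1036.84
FM = 0.5 * 0.29 * 1.13 * 0.0151 * 1036.84 = 2.5653 N

2.5653 N


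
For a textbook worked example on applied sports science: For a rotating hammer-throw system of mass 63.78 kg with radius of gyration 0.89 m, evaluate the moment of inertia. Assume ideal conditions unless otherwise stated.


I = m * k^2
I = 63.78 * 0.89^2
I = 63.78 * 0.7921 = 50.5201 kg*m^2

50.5201 kg*m^2


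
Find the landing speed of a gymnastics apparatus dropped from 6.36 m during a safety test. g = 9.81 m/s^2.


v = sqrt(2 * g * h)
v = sqrt(2 * 9.81 * 6.36)
v = sqrt(124.7832) = 11.1706 m/s

11.1706 m/s


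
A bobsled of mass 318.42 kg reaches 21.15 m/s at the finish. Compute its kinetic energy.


KE = 0.5 * m * v^2
KE = 0.5 * 318.42 * 21.15^2
KE = 0.5 * 318.42 * 447.3225 = 71218.2152 J

71218.2152 J


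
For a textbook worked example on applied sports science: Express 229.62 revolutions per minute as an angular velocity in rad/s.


omega = RPM * 2 * pi / 60
omega = 229.62 * 2 * 3.14159 / 60
omega = 1442.745 / 60 = 24.0458 rad/s

24.0458 rad/s


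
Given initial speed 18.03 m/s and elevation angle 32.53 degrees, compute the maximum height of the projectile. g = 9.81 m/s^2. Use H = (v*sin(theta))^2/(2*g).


H = (v*sin(theta))^2 / (2*g)
vy = v*sin(theta) = 18.03 * sin(32.53 deg) = 9.6955 m/s
H = vy^2 / (2*g) = 94.0022 / (2*9.81)
H = 94.0022 / 19.62 = 4.7911 m

4.7911 m


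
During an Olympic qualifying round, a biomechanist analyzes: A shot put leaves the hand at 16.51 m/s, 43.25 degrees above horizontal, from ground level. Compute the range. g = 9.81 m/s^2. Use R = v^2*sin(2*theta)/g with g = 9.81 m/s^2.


R = v^2 * sin(2*theta) / g
Convert angle to radians: theta = 43.25 deg = 0.7549 rad
sin(2*theta) = sin(1.5097) = 0.9981
R = 16.51^2 * 0.9981 / 9.81
R = 272.5801 * 0.9981 / 9.81 = 27.7341 m

27.7341 m


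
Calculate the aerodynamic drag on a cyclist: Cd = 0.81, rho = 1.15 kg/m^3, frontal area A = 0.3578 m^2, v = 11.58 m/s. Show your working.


Fd = 0.5 * Cd * rho * A * v^2
Fd = 0.5 * 0.81 * 1.15 * 0.3578 * 11.58^2
v^2 = 134.0964
Fd = 0.5 * 0.81 * 1.15 * 0.3578 * 134.0964 = 22.3465 N

22.3465 N


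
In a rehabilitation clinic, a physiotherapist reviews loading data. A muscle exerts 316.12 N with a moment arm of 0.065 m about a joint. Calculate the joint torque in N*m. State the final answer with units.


tau = F * d
tau = 316.12 * 0.065
tau = 20.5478 N*m

20.5478 N*m


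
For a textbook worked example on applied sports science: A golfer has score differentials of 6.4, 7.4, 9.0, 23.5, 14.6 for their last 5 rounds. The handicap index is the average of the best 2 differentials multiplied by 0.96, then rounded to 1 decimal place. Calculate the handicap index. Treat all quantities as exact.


All differentials: 6.4, 7.4, 9.0, 23.5, 14.6
Sorted: 6.4, 7.4, 9.0, 14.6, 23.5
Best 2: 6.4, 7.4
Average of best = 13.8 / 2 = 6.9
Raw index = 6.9 * 0.96 = 6.624
Handicap index = round(6.624, 1) = 6.6

6.6


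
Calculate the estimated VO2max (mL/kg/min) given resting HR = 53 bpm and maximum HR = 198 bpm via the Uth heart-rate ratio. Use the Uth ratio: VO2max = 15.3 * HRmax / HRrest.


VO2max = 15.3 * HRmax / HRrest
VO2max = 15.3 * 198 / 53
VO2max = 3029.4 / 53 = 57.1585 mL/kg/min

57.1585 mL/kg/min


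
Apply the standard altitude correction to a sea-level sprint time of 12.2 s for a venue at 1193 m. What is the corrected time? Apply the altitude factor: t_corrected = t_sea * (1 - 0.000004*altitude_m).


Correction factor = 1 - 0.000004 * 1193 = 0.995228
t_corrected = t_sea * factor = 12.2 * 0.995228
t_corrected = 12.1418 s

12.1418 s


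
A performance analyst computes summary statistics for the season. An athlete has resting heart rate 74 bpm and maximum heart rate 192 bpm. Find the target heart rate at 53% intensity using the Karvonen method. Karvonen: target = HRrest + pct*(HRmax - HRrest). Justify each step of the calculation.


Target = HRrest + pct*(HRmax - HRrest)
Heart rate reserve = HRmax - HRrest = 192 - 74 = 118 bpm
Fraction = 53% = 0.53
Target = 74 + 0.53 * 118
Target = 74 + 62.54 = 136.54 bpm

136.54 bpm


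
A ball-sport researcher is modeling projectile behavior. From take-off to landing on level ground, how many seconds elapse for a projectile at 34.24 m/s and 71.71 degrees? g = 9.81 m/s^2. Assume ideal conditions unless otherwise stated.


T = 2*v*sin(theta)/g
sin(theta) = sin(71.71 deg) = 0.9495
T = 2*34.24*0.9495 / 9.81
T = 65.0204 / 9.81 = 6.628 s

6.628 s


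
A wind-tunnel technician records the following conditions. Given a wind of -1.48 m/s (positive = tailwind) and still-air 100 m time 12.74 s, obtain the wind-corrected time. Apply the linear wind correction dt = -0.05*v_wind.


dt = -0.05 * v_wind = -0.05 * -1.48 = 0.074 s
t_corrected = t_still + dt = 12.74 + (0.074)
t_corrected = 12.814 s

12.814 s


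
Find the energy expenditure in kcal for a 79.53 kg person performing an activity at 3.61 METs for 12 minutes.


kcal = MET * mass * time_hr
Convert time: 12 min = 0.2 hr
kcal = 3.61 * 79.53 * 0.2
kcal = 57.4207 kcal

57.4207 kcal


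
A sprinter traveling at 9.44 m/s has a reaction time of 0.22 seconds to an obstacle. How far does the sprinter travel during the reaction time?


d = v * t
d = 9.44 * 0.22
d = 2.0768 m

2.0768 m


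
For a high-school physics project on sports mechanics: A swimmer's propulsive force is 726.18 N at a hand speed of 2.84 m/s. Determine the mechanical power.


P = F * v
P = 726.18 * 2.84
P = 2062.3512 W

2062.3512 W


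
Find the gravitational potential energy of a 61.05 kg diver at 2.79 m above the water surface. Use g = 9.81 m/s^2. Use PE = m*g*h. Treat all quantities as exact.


PE = m * g * h
PE = 61.05 * 9.81 * 2.79
PE = 598.9005 * 2.79 = 1670.9324 J

1670.9324 J


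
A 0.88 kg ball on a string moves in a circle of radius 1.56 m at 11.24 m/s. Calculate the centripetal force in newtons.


Fc = m * v^2 / r
v^2 = 11.24^2 = 126.3376
Fc = 0.88 * 126.3376 / 1.56
Fc = 111.1771 / 1.56 = 71.2674 N

71.2674 N


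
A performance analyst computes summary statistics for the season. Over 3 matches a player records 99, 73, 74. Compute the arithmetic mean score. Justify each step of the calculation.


Average = sum / n
Sum = 246
Average = 246 / 3 = 82

82


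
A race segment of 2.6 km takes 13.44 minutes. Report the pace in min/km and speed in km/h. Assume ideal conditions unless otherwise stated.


Pace = time / distance = 13.44 min / 2.6 km = 5.1692 min/km
Speed = distance / time_in_hours = 2.6 / 0.224 hr
Speed = 11.6071 km/h

5.1692 min/km, 11.6071 km/h


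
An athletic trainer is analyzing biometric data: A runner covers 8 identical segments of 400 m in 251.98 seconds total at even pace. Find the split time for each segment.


Split time = total_time / n_laps = 251.98 / 8
Split time = 31.4975 s per lap

31.4975 s


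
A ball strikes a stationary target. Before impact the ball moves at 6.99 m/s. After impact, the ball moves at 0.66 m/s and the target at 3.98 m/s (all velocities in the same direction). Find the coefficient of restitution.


e = (v2_after - v1_after) / (v1_before - v2_before)
Numerator = 3.98 - 0.66 = 3.32
Denominator = 6.99 - 0 = 6.99
e = 3.32 / 6.99 = 0.475

0.475


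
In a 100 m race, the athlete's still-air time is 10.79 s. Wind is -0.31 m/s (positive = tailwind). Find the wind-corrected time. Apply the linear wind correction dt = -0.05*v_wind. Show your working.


dt = -0.05 * v_wind = -0.05 * -0.31 = 0.0155 s
t_corrected = t_still + dt = 10.79 + (0.0155)
t_corrected = 10.8055 s

10.8055 s


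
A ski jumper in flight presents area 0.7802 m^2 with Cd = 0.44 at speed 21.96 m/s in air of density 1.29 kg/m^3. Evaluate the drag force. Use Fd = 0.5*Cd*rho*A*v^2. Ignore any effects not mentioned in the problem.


Fd = 0.5 * Cd * rho * A * v^2
Fd = 0.5 * 0.44 * 1.29 * 0.7802 * 21.96^2
v^2 = 482.2416
Fd = 0.5 * 0.44 * 1.29 * 0.7802 * 482.2416 = 106.7783 N

106.7783 N


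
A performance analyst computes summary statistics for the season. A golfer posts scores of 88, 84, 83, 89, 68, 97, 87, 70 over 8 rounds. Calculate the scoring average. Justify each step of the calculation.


Average = sum / n
Sum = 666
Average = 666 / 8 = 83.25

83.25


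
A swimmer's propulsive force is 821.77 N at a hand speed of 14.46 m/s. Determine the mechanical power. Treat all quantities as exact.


P = F * v
P = 821.77 * 14.46
P = 11882.7942 W

11882.7942 W


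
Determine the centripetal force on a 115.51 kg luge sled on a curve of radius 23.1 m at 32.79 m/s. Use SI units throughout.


Fc = m * v^2 / r
v^2 = 32.79^2 = 1075.1841
Fc = 115.51 * 1075.1841 / 23.1
Fc = 124194.5154 / 23.1 = 5376.3859 N

5376.3859 N


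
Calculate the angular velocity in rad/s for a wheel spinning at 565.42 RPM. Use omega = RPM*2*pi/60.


omega = RPM * 2 * pi / 60
omega = 565.42 * 2 * 3.14159 / 60
omega = 3552.6386 / 60 = 59.2106 rad/s

59.2106 rad/s


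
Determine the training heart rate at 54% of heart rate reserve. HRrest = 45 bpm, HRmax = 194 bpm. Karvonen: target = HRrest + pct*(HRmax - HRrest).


Target = HRrest + pct*(HRmax - HRrest)
Heart rate reserve = HRmax - HRrest = 194 - 45 = 149 bpm
Fraction = 54% = 0.54
Target = 45 + 0.54 * 149
Target = 45 + 80.46 = 125.46 bpm

125.46 bpm


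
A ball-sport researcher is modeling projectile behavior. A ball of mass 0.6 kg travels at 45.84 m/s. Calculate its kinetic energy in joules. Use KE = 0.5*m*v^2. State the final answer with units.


KE = 0.5 * m * v^2
KE = 0.5 * 0.6 * 45.84^2
KE = 0.5 * 0.6 * 2101.3056 = 630.3917 J

630.3917 J


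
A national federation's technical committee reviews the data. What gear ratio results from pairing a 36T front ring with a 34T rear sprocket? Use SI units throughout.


GR = front_teeth / rear_teeth
GR = 36 / 34
GR = 1.0588

1.0588


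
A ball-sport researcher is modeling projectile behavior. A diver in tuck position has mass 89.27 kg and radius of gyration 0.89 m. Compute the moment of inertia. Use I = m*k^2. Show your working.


I = m * k^2
I = 89.27 * 0.89^2
I = 89.27 * 0.7921 = 70.7108 kg*m^2

70.7108 kg*m^2


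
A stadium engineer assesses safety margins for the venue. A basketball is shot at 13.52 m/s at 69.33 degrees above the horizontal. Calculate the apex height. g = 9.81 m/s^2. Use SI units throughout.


H = (v*sin(theta))^2 / (2*g)
vy = v*sin(theta) = 13.52 * sin(69.33 deg) = 12.6497 m/s
H = vy^2 / (2*g) = 160.015 / (2*9.81)
H = 160.015 / 19.62 = 8.1557 m

8.1557 m


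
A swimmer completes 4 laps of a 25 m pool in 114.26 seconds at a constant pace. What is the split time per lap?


Split time = total_time / n_laps = 114.26 / 4
Split time = 28.565 s per lap

28.565 s


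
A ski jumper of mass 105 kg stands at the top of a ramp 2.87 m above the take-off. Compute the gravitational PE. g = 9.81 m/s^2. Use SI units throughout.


PE = m * g * h
PE = 105 * 9.81 * 2.87
PE = 1030.05 * 2.87 = 2956.2435 J

2956.2435 J


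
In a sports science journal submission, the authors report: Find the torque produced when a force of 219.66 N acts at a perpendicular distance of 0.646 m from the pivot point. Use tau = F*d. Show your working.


tau = F * d
tau = 219.66 * 0.646
tau = 141.9004 N*m

141.9004 N*m


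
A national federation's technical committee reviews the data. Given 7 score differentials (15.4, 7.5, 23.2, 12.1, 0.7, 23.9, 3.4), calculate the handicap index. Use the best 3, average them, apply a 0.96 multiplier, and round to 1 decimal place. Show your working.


All differentials: 15.4, 7.5, 23.2, 12.1, 0.7, 23.9, 3.4
Sorted: 0.7, 3.4, 7.5, 12.1, 15.4, 23.2, 23.9
Best 3: 0.7, 3.4, 7.5
Average of best = 11.6 / 3 = 3.8667
Raw index = 3.8667 * 0.96 = 3.712
Handicap index = round(3.712, 1) = 3.7

3.7
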